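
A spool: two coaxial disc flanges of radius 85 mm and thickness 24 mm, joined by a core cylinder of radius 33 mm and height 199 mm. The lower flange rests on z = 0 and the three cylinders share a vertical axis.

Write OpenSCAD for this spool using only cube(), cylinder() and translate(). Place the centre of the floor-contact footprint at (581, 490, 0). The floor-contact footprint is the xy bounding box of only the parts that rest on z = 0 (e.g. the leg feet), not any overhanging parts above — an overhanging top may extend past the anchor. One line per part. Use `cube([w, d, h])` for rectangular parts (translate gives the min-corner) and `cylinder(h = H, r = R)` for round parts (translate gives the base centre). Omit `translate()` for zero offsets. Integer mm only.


translate([581, 490, 0]) cylinder(h = 24, r = 85);
translate([581, 490, 24]) cylinder(h = 199, r = 33);
translate([581, 490, 223]) cylinder(h = 24, r = 85);


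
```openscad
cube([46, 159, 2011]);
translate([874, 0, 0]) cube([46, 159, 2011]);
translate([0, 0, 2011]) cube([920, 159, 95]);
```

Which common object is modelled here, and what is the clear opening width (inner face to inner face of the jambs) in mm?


A door frame. The clear opening width is 828 mm.

Two 2011 mm tall posts with a header on top — a door frame. The left jamb is 46 mm wide at x = 0; the right jamb starts at x = 874. The clear opening is 874 − 46 = 828 mm.


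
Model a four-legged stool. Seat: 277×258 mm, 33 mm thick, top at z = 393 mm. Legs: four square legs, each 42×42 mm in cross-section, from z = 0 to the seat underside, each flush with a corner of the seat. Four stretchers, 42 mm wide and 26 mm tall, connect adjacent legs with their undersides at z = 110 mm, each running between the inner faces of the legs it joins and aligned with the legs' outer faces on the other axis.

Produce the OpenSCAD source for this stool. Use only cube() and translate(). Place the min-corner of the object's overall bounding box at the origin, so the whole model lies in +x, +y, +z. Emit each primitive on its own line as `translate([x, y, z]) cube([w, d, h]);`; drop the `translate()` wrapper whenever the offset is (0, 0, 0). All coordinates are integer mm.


translate([0, 0, 360]) cube([277, 258, 33]);
cube([42, 42, 360]);
translate([235, 0, 0]) cube([42, 42, 360]);
translate([0, 216, 0]) cube([42, 42, 360]);
translate([235, 216, 0]) cube([42, 42, 360]);
translate([42, 0, 110]) cube([193, 42, 26]);
translate([42, 216, 110]) cube([193, 42, 26]);
translate([0, 42, 110]) cube([42, 174, 26]);
translate([235, 42, 110]) cube([42, 174, 26]);


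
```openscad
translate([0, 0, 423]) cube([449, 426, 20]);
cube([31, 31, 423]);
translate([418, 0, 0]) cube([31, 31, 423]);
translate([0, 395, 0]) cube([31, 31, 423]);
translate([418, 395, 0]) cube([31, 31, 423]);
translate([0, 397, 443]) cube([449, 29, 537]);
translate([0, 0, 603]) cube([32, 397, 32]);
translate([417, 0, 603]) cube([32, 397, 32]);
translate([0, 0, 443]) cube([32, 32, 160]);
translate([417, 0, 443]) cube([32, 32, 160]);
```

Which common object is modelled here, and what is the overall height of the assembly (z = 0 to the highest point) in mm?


A chair. The overall height is 980 mm.

A slab on four corner posts with a tall panel at the back — a chair. The seat slab sits at z = 423 with thickness 20, and the 537 mm backrest starts at the seat top, so the overall height is 423 + 20 + 537 = 980 mm.


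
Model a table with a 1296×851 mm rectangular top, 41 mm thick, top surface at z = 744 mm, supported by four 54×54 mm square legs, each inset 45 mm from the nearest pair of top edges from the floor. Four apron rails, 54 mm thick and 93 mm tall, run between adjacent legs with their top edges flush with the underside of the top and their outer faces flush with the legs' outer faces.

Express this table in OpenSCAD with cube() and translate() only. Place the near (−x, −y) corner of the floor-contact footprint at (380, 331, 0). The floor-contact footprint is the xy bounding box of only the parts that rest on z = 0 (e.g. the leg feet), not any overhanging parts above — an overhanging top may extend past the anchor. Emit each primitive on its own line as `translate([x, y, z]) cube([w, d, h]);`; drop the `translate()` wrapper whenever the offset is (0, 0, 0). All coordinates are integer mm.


// leg_h = 744 - 41 = 703
// apron z = 703 - 93 = 610
translate([335, 286, 703]) cube([1296, 851, 41]);
translate([380, 331, 0]) cube([54, 54, 703]);
translate([1532, 331, 0]) cube([54, 54, 703]);
translate([380, 1038, 0]) cube([54, 54, 703]);
translate([1532, 1038, 0]) cube([54, 54, 703]);
translate([434, 331, 610]) cube([1098, 54, 93]);
translate([434, 1038, 610]) cube([1098, 54, 93]);
translate([380, 385, 610]) cube([54, 653, 93]);
translate([1532, 385, 610]) cube([54, 653, 93]);


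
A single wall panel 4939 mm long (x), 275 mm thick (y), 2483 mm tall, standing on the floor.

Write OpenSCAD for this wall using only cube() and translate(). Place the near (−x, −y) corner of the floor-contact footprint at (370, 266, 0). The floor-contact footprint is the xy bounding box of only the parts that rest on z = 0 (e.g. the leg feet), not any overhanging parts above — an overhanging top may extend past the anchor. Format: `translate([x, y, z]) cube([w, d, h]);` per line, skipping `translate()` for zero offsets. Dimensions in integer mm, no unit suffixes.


translate([370, 266, 0]) cube([4939, 275, 2483]);


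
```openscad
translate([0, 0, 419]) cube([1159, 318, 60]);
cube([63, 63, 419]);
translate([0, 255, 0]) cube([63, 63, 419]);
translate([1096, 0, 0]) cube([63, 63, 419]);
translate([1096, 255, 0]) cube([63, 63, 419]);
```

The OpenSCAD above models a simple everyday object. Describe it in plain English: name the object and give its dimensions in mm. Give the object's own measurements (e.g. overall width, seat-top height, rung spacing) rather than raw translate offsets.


A long wooden bench with a 1159 mm (x) × 318 mm (y) seat, 60 mm thick, its top surface 479 mm above the floor. Four 63 mm square legs at the seat corners, flush with the edges, run from z = 0 to the seat underside.


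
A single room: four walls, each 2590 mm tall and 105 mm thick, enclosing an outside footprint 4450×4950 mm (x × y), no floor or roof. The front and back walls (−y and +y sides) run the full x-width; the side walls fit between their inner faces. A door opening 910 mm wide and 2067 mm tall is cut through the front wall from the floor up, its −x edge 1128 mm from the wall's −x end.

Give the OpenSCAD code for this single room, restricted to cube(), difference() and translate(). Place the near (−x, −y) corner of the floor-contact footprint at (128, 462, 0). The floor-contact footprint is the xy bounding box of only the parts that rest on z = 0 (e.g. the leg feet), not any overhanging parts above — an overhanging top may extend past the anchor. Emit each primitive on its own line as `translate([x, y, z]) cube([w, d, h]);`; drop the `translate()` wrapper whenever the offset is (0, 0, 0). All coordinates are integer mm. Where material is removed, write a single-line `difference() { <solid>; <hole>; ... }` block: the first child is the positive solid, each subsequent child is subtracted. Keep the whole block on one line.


difference() { translate([128, 462, 0]) cube([4450, 105, 2590]); translate([1256, 462, 0]) cube([910, 105, 2067]); }
translate([128, 5307, 0]) cube([4450, 105, 2590]);
translate([128, 567, 0]) cube([105, 4740, 2590]);
translate([4473, 567, 0]) cube([105, 4740, 2590]);


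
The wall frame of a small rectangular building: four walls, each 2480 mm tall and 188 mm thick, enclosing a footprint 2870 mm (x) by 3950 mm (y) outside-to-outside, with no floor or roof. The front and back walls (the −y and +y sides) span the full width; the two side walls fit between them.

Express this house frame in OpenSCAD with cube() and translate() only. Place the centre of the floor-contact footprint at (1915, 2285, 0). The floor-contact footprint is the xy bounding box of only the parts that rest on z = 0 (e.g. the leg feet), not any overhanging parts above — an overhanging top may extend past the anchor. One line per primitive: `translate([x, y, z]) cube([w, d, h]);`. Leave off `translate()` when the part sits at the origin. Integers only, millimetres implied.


translate([480, 310, 0]) cube([2870, 188, 2480]);
translate([480, 4072, 0]) cube([2870, 188, 2480]);
translate([480, 498, 0]) cube([188, 3574, 2480]);
translate([3162, 498, 0]) cube([188, 3574, 2480]);


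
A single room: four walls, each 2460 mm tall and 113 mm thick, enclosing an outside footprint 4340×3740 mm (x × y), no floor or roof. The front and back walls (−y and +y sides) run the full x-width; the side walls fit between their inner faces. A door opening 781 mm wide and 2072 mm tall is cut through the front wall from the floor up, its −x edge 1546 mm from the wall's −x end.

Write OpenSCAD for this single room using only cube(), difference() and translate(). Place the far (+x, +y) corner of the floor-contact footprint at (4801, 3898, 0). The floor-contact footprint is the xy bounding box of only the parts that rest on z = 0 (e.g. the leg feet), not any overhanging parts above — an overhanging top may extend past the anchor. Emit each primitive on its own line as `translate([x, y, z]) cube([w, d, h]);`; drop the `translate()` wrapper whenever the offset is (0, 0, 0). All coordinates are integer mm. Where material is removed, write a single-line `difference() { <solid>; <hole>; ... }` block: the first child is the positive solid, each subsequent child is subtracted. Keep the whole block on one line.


difference() { translate([461, 158, 0]) cube([4340, 113, 2460]); translate([2007, 158, 0]) cube([781, 113, 2072]); }
translate([461, 3785, 0]) cube([4340, 113, 2460]);
translate([461, 271, 0]) cube([113, 3514, 2460]);
translate([4688, 271, 0]) cube([113, 3514, 2460]);


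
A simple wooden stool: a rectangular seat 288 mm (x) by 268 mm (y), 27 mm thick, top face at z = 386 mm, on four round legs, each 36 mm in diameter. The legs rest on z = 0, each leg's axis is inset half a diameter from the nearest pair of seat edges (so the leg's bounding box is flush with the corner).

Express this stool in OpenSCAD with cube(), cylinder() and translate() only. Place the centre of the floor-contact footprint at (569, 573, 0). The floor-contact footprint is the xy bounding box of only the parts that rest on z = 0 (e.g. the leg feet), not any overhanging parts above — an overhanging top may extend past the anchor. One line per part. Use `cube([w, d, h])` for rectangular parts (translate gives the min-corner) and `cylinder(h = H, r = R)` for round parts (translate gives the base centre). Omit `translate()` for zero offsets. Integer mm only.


translate([425, 439, 359]) cube([288, 268, 27]);
translate([443, 457, 0]) cylinder(h = 359, r = 18);
translate([695, 457, 0]) cylinder(h = 359, r = 18);
translate([443, 689, 0]) cylinder(h = 359, r = 18);
translate([695, 689, 0]) cylinder(h = 359, r = 18);


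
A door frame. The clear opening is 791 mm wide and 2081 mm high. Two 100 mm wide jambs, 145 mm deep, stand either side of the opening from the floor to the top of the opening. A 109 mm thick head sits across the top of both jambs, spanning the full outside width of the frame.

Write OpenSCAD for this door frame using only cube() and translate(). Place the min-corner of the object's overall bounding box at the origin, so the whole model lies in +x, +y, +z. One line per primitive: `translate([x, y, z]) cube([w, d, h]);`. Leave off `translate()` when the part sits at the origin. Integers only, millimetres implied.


cube([100, 145, 2081]);
translate([891, 0, 0]) cube([100, 145, 2081]);
translate([0, 0, 2081]) cube([991, 145, 109]);


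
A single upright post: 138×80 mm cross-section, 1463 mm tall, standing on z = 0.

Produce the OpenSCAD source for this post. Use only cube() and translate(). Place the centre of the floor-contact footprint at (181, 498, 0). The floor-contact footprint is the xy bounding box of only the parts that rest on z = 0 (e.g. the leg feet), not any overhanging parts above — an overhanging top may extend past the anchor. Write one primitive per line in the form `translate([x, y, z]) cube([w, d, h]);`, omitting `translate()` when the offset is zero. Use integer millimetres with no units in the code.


translate([112, 458, 0]) cube([138, 80, 1463]);


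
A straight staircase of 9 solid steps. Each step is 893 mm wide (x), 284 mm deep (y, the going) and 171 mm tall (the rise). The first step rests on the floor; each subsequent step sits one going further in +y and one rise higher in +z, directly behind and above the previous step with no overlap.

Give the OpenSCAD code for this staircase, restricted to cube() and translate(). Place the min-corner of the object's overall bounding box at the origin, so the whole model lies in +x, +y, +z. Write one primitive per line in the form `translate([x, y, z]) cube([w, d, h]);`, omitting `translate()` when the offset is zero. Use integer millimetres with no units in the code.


cube([893, 284, 171]);
translate([0, 284, 171]) cube([893, 284, 171]);
translate([0, 568, 342]) cube([893, 284, 171]);
translate([0, 852, 513]) cube([893, 284, 171]);
translate([0, 1136, 684]) cube([893, 284, 171]);
translate([0, 1420, 855]) cube([893, 284, 171]);
translate([0, 1704, 1026]) cube([893, 284, 171]);
translate([0, 1988, 1197]) cube([893, 284, 171]);
translate([0, 2272, 1368]) cube([893, 284, 171]);


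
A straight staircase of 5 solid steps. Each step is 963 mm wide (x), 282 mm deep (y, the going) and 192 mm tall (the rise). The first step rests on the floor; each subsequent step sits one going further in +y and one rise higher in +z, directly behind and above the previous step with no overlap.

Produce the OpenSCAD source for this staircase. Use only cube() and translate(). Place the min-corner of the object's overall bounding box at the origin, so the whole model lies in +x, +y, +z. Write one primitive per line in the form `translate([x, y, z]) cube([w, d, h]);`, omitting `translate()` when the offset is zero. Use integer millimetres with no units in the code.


cube([963, 282, 192]);
translate([0, 282, 192]) cube([963, 282, 192]);
translate([0, 564, 384]) cube([963, 282, 192]);
translate([0, 846, 576]) cube([963, 282, 192]);
translate([0, 1128, 768]) cube([963, 282, 192]);


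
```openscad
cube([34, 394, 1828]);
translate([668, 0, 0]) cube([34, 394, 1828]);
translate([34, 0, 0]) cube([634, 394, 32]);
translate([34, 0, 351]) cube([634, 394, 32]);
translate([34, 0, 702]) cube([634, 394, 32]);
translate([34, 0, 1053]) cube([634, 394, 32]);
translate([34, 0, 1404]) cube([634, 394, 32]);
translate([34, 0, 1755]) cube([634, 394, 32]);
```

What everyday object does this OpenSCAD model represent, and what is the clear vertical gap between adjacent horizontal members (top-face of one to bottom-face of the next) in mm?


A bookshelf. The clear shelf gap is 319 mm.

Two tall side panels with 6 horizontal boards between them — a bookshelf. The first two shelf undersides are at z = 0 and z = 351; with shelf thickness 32, the clear gap is 351 − 0 − 32 = 319 mm.


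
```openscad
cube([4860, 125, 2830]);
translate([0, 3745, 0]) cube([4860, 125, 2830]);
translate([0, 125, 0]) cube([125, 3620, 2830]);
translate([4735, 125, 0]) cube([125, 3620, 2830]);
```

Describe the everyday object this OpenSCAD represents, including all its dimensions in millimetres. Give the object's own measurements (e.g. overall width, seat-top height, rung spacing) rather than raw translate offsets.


The wall frame of a small rectangular building: four walls, each 2830 mm tall and 125 mm thick, enclosing a footprint 4860 mm (x) by 3870 mm (y) outside-to-outside, with no floor or roof. The front and back walls (the −y and +y sides) span the full width; the two side walls fit between them.


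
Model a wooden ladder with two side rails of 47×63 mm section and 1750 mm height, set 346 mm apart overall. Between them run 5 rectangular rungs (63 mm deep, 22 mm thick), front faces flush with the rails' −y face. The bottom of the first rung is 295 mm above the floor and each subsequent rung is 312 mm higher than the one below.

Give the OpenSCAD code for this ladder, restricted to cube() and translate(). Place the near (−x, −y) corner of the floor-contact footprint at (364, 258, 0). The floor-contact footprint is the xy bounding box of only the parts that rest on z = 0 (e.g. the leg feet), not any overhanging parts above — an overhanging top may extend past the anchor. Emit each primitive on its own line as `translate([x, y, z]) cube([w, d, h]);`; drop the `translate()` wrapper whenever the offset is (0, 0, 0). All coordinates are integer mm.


translate([364, 258, 0]) cube([47, 63, 1750]);
translate([663, 258, 0]) cube([47, 63, 1750]);
translate([411, 258, 295]) cube([252, 63, 22]);
translate([411, 258, 607]) cube([252, 63, 22]);
translate([411, 258, 919]) cube([252, 63, 22]);
translate([411, 258, 1231]) cube([252, 63, 22]);
translate([411, 258, 1543]) cube([252, 63, 22]);


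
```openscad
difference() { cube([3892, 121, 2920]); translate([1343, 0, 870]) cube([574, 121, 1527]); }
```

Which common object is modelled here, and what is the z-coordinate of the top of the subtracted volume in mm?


A wall with a window opening. The window head height is 2397 mm.

A wall with a rectangular opening subtracted — a window. Sill at z = 870, opening 1527 mm tall, so the head is at 870 + 1527 = 2397 mm.


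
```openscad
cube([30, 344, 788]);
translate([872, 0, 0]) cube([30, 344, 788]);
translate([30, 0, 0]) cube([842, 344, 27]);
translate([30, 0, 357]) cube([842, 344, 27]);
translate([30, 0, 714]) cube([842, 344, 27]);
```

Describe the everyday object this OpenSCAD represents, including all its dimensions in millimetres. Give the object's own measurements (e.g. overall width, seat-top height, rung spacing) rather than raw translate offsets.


An open bookshelf. Two side panels, each 30 mm thick, 344 mm deep and 788 mm tall, stand 902 mm apart (outside-to-outside). Between them sit 3 shelves, each 27 mm thick and 344 mm deep, spanning the full gap between the sides. The bottom shelf rests on the floor (its underside at z = 0) and the clear gap between one shelf's top and the next shelf's underside is 330 mm.


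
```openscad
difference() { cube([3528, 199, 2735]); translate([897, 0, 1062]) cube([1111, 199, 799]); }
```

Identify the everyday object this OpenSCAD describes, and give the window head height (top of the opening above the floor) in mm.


A wall with a window opening. The window head height is 1861 mm.

A wall with a rectangular opening subtracted — a window. Sill at z = 1062, opening 799 mm tall, so the head is at 1062 + 799 = 1861 mm.


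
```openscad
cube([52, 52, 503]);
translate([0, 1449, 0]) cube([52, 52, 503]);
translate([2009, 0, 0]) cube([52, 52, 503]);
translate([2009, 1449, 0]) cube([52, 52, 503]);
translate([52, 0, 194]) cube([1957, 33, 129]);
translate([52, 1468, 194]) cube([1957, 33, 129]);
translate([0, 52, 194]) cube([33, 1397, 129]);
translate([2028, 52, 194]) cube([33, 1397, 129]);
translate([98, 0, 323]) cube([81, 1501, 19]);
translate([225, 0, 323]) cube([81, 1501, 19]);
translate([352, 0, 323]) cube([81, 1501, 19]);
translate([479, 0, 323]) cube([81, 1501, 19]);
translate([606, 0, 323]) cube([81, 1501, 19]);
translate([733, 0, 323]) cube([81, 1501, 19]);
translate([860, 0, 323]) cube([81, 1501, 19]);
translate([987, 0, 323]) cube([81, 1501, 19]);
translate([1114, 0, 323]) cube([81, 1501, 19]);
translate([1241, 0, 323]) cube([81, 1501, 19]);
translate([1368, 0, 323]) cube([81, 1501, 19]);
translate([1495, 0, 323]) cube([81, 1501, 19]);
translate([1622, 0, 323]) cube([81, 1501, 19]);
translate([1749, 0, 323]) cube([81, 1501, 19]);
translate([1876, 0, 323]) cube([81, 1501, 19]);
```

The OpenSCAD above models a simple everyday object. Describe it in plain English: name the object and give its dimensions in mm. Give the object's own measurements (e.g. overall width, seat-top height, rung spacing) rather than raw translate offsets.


A bed frame 2061 mm long (x) by 1501 mm wide (y). Four 52×52 mm corner posts, 503 mm tall, at the corners of the footprint. Four rails of 33 mm thickness and 129 mm height run between adjacent posts with their undersides at z = 194 mm, their outer faces flush with the outside of the frame (the two x-running rails run between the posts' inner faces; the two y-running rails run between the posts' inner faces). 15 slats, each 81 mm wide (x) and 19 mm thick, lie across the top of the two x-running rails, running the full 1501 mm width of the frame in y; along x they sit between the end posts with a 46 mm gap after the −x posts and between neighbouring slats, leaving 52 mm before the +x posts.


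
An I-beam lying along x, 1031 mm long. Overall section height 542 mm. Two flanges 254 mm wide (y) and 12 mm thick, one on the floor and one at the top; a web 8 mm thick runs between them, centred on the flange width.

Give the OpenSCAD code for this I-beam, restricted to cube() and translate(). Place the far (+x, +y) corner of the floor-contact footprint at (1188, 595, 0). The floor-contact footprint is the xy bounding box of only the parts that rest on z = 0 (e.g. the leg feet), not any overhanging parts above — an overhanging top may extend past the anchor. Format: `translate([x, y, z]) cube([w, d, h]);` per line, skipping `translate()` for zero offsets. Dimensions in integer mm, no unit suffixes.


translate([157, 341, 0]) cube([1031, 254, 12]);
translate([157, 464, 12]) cube([1031, 8, 518]);
translate([157, 341, 530]) cube([1031, 254, 12]);


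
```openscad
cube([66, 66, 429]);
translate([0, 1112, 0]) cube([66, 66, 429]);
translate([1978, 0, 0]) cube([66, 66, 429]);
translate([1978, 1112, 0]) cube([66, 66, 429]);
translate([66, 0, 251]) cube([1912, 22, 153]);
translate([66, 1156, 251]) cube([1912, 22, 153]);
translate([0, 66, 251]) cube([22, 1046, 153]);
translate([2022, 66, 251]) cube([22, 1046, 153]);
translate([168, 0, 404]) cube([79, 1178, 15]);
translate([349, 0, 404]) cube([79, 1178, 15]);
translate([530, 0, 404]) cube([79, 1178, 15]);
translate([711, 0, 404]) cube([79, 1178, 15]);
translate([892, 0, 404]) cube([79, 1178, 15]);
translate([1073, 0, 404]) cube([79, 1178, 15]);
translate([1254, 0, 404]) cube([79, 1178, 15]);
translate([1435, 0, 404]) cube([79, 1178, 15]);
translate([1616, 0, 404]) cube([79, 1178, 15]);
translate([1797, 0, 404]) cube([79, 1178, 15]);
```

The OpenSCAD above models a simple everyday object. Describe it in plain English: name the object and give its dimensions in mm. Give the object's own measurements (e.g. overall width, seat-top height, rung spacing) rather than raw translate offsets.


A bed frame 2044 mm long (x) by 1178 mm wide (y). Four 66×66 mm corner posts, 429 mm tall, at the corners of the footprint. Four rails of 22 mm thickness and 153 mm height run between adjacent posts with their undersides at z = 251 mm, their outer faces flush with the outside of the frame (the two x-running rails run between the posts' inner faces; the two y-running rails run between the posts' inner faces). 10 slats, each 79 mm wide (x) and 15 mm thick, lie across the top of the two x-running rails, running the full 1178 mm width of the frame in y; along x they sit between the end posts with a 102 mm gap after the −x posts and between neighbouring slats and before the +x posts.


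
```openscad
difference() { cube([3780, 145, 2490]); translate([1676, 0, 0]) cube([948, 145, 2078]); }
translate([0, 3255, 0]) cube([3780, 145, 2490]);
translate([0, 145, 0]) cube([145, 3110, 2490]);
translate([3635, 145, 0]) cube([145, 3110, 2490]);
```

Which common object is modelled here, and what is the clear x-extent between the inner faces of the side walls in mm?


A single room. The interior width is 3490 mm.

Four walls enclosing a rectangle with a door in the front wall — a room. Outside width 3780 minus two 145 mm walls gives 3490 mm.


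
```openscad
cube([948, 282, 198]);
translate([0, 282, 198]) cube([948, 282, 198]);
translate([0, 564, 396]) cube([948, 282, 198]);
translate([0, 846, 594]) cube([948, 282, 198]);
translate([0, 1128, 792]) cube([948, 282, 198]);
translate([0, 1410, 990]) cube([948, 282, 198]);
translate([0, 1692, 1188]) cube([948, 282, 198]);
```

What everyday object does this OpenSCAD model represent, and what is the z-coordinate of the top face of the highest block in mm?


A staircase. The total rise is 1386 mm.

7 identical blocks, each offset up and back from the previous — a staircase. Each step is 198 mm tall and there are 7 of them, so the total rise is 7 × 198 = 1386 mm.


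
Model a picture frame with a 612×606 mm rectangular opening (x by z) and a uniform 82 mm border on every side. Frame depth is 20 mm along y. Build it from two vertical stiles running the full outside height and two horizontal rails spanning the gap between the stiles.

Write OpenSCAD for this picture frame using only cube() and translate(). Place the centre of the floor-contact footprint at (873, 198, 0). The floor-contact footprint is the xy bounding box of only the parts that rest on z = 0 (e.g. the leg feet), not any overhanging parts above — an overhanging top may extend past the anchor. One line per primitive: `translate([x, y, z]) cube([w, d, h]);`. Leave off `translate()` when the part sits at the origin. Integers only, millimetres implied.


translate([485, 188, 0]) cube([82, 20, 770]);
translate([1179, 188, 0]) cube([82, 20, 770]);
translate([567, 188, 0]) cube([612, 20, 82]);
translate([567, 188, 688]) cube([612, 20, 82]);


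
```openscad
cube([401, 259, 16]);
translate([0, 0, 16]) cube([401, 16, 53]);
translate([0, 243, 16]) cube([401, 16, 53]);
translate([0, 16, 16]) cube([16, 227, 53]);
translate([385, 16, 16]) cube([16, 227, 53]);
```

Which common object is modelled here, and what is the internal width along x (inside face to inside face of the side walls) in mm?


An open box. The internal width is 369 mm.

A 401×259 base slab with four walls standing on it — an open box. The base is 401 mm wide and the walls are 16 mm thick, so the internal width is 401 − 2 × 16 = 369 mm.


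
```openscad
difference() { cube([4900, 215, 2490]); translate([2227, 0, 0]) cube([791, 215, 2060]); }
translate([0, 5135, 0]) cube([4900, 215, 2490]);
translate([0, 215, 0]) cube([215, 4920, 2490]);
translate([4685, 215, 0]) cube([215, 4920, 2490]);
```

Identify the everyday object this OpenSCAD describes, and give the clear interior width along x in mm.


A single room. The interior width is 4470 mm.

Four walls enclosing a rectangle with a door in the front wall — a room. Outside width 4900 minus two 215 mm walls gives 4470 mm.


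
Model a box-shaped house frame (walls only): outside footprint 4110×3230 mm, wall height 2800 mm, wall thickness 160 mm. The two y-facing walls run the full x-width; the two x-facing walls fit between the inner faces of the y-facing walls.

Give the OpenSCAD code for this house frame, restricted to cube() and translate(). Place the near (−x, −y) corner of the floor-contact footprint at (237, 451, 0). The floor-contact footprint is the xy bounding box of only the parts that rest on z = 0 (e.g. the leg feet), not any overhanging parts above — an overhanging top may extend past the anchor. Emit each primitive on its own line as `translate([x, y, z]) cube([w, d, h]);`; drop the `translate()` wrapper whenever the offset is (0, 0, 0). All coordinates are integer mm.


translate([237, 451, 0]) cube([4110, 160, 2800]);
translate([237, 3521, 0]) cube([4110, 160, 2800]);
translate([237, 611, 0]) cube([160, 2910, 2800]);
translate([4187, 611, 0]) cube([160, 2910, 2800]);


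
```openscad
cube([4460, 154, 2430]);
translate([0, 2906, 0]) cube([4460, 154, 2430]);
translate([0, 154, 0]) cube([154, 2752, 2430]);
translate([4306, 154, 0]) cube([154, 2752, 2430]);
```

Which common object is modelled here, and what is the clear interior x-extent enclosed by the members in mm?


A house (or room) frame. The interior width is 4152 mm.

Four 2430 mm walls enclosing a rectangle with no floor or roof — a room or house frame. Outside width is 4460 mm and wall thickness is 154 mm, so the interior width is 4460 − 2 × 154 = 4152 mm.


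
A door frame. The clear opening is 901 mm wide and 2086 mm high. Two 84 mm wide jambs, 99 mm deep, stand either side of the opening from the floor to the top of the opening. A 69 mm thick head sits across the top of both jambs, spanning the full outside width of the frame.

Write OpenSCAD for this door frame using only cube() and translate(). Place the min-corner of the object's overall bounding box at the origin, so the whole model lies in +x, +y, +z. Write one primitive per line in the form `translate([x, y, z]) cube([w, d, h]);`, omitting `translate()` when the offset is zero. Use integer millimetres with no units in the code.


cube([84, 99, 2086]);
translate([985, 0, 0]) cube([84, 99, 2086]);
translate([0, 0, 2086]) cube([1069, 99, 69]);


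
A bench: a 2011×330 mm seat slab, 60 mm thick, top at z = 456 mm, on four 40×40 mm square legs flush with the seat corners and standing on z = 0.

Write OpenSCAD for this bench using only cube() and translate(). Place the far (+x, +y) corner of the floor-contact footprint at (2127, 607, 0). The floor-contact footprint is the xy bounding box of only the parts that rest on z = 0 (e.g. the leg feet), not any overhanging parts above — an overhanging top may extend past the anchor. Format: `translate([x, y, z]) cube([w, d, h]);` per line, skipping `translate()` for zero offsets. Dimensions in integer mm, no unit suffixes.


// leg_h = 456 − 60 = 396
translate([116, 277, 396]) cube([2011, 330, 60]);
translate([116, 277, 0]) cube([40, 40, 396]);
translate([116, 567, 0]) cube([40, 40, 396]);
translate([2087, 277, 0]) cube([40, 40, 396]);
translate([2087, 567, 0]) cube([40, 40, 396]);


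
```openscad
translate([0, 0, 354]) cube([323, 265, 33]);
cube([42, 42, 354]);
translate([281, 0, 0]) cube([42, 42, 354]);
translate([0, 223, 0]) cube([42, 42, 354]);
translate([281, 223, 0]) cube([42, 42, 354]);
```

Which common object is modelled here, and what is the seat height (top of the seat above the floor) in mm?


A stool. The seat height is 387 mm.

A 323×265×33 slab at z = 354 on four corner posts — a stool. The seat top is 354 + 33 = 387 mm.


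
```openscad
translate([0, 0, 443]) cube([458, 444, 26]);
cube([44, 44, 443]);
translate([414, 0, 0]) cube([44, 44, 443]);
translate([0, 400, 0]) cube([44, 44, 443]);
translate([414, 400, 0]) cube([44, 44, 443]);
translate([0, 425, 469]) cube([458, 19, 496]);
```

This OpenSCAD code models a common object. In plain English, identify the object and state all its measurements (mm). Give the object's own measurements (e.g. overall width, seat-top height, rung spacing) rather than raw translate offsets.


A chair. The seat is a 458×444×26 mm slab with its top at z = 469 mm, on four 44×44 mm corner legs (flush with the seat edges, standing on z = 0). A flat backrest 19 mm thick, 496 mm tall, spans the full seat width and rises from the seat top along its +y edge, rear face flush with the rear of the seat.


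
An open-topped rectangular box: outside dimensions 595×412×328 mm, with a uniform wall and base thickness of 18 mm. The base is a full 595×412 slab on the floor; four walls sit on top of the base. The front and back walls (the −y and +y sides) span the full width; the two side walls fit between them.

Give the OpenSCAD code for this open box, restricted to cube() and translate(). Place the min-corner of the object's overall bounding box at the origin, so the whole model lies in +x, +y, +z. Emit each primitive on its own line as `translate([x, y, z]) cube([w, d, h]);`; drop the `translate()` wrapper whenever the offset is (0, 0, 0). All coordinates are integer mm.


cube([595, 412, 18]);
translate([0, 0, 18]) cube([595, 18, 310]);
translate([0, 394, 18]) cube([595, 18, 310]);
translate([0, 18, 18]) cube([18, 376, 310]);
translate([577, 18, 18]) cube([18, 376, 310]);


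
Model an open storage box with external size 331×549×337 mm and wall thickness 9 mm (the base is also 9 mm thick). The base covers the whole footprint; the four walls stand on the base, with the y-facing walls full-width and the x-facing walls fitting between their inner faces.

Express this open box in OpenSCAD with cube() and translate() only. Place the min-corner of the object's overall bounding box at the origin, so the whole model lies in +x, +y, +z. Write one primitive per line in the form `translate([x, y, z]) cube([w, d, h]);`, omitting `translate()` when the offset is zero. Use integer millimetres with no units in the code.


cube([331, 549, 9]);
translate([0, 0, 9]) cube([331, 9, 328]);
translate([0, 540, 9]) cube([331, 9, 328]);
translate([0, 9, 9]) cube([9, 531, 328]);
translate([322, 9, 9]) cube([9, 531, 328]);


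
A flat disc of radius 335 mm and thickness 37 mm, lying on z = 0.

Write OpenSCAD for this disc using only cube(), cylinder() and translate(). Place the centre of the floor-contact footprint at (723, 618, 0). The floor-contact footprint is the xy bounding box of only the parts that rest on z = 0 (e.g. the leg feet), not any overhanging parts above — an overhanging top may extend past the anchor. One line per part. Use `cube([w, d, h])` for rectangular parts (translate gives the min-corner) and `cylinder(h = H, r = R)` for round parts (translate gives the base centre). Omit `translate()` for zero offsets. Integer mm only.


translate([723, 618, 0]) cylinder(h = 37, r = 335);


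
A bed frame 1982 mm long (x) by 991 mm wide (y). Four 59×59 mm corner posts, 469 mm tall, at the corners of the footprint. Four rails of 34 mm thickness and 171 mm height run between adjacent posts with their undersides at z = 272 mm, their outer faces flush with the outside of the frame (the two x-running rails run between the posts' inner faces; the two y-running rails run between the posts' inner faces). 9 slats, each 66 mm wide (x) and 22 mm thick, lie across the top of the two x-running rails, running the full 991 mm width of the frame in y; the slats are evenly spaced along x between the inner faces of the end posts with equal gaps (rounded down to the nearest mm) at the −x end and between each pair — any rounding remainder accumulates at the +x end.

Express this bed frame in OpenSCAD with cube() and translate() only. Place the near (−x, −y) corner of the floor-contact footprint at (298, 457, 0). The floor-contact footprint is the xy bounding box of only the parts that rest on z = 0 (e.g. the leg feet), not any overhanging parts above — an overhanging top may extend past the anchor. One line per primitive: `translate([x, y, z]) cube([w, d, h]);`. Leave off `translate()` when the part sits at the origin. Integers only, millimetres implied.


translate([298, 457, 0]) cube([59, 59, 469]);
translate([298, 1389, 0]) cube([59, 59, 469]);
translate([2221, 457, 0]) cube([59, 59, 469]);
translate([2221, 1389, 0]) cube([59, 59, 469]);
translate([357, 457, 272]) cube([1864, 34, 171]);
translate([357, 1414, 272]) cube([1864, 34, 171]);
translate([298, 516, 272]) cube([34, 873, 171]);
translate([2246, 516, 272]) cube([34, 873, 171]);
translate([484, 457, 443]) cube([66, 991, 22]);
translate([677, 457, 443]) cube([66, 991, 22]);
translate([870, 457, 443]) cube([66, 991, 22]);
translate([1063, 457, 443]) cube([66, 991, 22]);
translate([1256, 457, 443]) cube([66, 991, 22]);
translate([1449, 457, 443]) cube([66, 991, 22]);
translate([1642, 457, 443]) cube([66, 991, 22]);
translate([1835, 457, 443]) cube([66, 991, 22]);
translate([2028, 457, 443]) cube([66, 991, 22]);


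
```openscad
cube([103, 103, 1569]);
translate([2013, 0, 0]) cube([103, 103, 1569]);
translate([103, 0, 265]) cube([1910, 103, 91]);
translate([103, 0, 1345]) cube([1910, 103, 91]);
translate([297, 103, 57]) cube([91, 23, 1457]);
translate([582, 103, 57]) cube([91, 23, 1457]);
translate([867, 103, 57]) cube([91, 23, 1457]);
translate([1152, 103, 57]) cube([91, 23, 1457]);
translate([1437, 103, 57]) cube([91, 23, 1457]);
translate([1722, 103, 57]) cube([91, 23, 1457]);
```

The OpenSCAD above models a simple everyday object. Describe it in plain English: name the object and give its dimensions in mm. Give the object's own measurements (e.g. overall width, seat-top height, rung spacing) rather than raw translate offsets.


A fence section. Two 103×103 mm posts, 1569 mm tall, stand on the floor with a clear span of 1910 mm between their inner faces. Two horizontal rails of 103×91 mm section span the gap between the posts with their undersides at z = 265 mm and z = 1345 mm, flush with the posts' −y face. 6 pickets, each 91 mm wide, 23 mm thick and 1457 mm tall, are fixed to the +y face of the rails with their bottoms at z = 57 mm, spaced across the span with a 194 mm gap after the −x post and between neighbouring pickets, with 200 mm left before the +x post.


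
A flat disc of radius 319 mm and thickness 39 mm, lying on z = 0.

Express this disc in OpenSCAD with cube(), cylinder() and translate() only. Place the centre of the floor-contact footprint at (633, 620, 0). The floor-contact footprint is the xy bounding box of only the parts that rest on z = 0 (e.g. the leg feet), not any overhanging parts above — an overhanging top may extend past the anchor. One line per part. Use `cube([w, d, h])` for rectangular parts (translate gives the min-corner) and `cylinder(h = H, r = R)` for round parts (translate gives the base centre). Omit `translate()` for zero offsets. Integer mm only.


translate([633, 620, 0]) cylinder(h = 39, r = 319);


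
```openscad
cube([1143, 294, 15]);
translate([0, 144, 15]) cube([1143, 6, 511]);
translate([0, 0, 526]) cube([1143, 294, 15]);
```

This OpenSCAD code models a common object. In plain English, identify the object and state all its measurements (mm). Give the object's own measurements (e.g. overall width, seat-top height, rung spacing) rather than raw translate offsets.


An I-beam lying along x, 1143 mm long. Overall section height 541 mm. Two flanges 294 mm wide (y) and 15 mm thick, one on the floor and one at the top; a web 6 mm thick runs between them, centred on the flange width.


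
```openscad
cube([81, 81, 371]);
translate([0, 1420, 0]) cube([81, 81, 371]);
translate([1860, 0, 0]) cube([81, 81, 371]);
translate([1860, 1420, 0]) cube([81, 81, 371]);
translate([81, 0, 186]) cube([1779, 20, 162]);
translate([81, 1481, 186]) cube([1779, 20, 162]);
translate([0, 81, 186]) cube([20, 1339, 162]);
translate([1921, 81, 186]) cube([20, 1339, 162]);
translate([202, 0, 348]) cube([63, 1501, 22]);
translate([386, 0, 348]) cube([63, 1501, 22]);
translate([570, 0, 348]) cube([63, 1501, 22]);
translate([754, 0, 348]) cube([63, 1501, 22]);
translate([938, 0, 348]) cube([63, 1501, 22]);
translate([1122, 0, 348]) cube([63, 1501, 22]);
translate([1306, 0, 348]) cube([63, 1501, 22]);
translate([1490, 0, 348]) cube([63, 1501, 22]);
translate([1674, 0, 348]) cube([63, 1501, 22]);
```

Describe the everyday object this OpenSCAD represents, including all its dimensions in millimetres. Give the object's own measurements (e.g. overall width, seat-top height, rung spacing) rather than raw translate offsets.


A bed frame 1941 mm long (x) by 1501 mm wide (y). Four 81×81 mm corner posts, 371 mm tall, at the corners of the footprint. Four rails of 20 mm thickness and 162 mm height run between adjacent posts with their undersides at z = 186 mm, their outer faces flush with the outside of the frame (the two x-running rails run between the posts' inner faces; the two y-running rails run between the posts' inner faces). 9 slats, each 63 mm wide (x) and 22 mm thick, lie across the top of the two x-running rails, running the full 1501 mm width of the frame in y; along x they sit between the end posts with a 121 mm gap after the −x posts and between neighbouring slats, leaving 123 mm before the +x posts.


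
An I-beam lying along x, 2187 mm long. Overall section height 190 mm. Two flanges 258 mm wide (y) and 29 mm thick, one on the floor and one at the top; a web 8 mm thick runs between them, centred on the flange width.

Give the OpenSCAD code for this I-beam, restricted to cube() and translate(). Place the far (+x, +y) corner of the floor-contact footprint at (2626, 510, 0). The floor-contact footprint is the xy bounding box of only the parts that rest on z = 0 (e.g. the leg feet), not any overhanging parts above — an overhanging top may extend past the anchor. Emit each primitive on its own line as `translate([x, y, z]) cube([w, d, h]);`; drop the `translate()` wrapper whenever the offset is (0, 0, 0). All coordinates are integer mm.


translate([439, 252, 0]) cube([2187, 258, 29]);
translate([439, 377, 29]) cube([2187, 8, 132]);
translate([439, 252, 161]) cube([2187, 258, 29]);
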